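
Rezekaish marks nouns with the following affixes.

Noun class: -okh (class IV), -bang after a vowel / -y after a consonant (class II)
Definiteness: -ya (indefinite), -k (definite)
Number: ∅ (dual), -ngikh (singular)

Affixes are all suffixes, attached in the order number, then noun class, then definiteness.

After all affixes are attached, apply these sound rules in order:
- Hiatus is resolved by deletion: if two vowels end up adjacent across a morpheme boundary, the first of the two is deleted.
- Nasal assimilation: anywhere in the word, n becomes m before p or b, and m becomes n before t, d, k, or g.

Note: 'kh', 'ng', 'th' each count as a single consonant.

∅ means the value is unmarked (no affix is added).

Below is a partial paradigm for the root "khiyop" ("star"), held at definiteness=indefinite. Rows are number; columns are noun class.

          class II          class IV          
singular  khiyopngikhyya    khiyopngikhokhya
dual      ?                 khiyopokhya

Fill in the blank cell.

khiyopyya

number = dual: zero marking, form stays khiyop.
Attach noun class class II -y (after consonant 'p') → khiyopy.
Attach definiteness indefinite -ya → khiyopyya.
Vowel deletion: no change.
Nasal assimilation: no change.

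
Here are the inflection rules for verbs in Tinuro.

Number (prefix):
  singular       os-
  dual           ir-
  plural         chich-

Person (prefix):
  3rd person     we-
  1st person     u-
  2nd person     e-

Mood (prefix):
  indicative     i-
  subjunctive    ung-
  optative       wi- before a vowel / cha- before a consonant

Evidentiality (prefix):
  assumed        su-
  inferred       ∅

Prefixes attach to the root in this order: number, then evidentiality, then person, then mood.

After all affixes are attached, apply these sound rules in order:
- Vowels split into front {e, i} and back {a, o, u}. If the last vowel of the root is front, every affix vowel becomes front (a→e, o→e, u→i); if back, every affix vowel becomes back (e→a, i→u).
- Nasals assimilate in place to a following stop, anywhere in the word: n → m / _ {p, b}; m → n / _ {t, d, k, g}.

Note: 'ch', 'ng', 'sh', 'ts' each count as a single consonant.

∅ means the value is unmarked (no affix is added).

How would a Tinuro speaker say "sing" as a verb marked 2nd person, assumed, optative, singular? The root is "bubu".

wuasuosbubu

Attach number singular os- → osbubu.
Attach evidentiality assumed su- → suosbubu.
Attach person 2nd person e- → esuosbubu.
Attach mood optative wi- (before vowel 'e') → wiesuosbubu.
Apply vowel harmony: wiesuosbubu → wuasuosbubu.
Nasal assimilation: no change.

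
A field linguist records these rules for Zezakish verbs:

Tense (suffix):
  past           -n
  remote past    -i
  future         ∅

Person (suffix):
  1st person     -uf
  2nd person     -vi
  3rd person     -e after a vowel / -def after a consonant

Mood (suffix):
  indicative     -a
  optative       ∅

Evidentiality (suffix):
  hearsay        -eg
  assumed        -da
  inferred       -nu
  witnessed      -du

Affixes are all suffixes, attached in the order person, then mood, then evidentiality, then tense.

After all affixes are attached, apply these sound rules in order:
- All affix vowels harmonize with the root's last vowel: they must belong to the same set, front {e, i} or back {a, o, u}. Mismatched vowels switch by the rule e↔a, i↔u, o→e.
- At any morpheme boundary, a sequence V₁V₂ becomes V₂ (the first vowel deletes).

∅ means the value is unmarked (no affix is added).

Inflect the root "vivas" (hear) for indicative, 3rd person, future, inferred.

Attach person 3rd person -def (after consonant 's') → vivasdef.
Attach mood indicative -a → vivasdefa.
Attach evidentiality inferred -nu → vivasdefanu.
tense = future: zero marking, form stays vivasdefanu.
Apply vowel harmony: vivasdefanu → vivasdafanu.
Vowel deletion: no change.

vivasdafanu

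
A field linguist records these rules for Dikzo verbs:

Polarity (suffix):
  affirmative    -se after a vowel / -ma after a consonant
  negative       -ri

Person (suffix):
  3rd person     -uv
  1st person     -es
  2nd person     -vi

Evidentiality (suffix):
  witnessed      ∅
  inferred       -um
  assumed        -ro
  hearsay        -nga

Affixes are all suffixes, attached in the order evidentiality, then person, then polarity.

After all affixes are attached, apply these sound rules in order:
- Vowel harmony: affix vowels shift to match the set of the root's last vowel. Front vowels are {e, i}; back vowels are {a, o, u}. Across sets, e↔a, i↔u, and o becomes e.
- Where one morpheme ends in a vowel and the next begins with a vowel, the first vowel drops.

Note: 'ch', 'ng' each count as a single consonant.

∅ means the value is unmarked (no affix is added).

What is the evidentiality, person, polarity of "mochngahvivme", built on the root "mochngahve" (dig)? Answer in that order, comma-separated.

Segment: mochngahve-uv-ma.
evidentiality: ∅ → witnessed.
person: -uv → 3rd person.
polarity: -se/ma → affirmative.

witnessed, 3rd person, affirmative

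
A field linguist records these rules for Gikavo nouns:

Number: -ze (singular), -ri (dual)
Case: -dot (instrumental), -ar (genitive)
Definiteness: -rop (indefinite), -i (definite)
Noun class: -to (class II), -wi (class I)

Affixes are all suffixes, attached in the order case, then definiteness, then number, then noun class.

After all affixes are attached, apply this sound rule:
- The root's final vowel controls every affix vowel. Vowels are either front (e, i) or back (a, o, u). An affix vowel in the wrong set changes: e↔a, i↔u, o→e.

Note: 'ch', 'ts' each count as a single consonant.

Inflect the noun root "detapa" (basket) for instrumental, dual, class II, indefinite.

Attach case instrumental -dot → detapadot.
Attach definiteness indefinite -rop → detapadotrop.
Attach number dual -ri → detapadotropri.
Attach noun class class II -to → detapadotroprito.
Apply vowel harmony: detapadotroprito → detapadotropruto.

detapadotropruto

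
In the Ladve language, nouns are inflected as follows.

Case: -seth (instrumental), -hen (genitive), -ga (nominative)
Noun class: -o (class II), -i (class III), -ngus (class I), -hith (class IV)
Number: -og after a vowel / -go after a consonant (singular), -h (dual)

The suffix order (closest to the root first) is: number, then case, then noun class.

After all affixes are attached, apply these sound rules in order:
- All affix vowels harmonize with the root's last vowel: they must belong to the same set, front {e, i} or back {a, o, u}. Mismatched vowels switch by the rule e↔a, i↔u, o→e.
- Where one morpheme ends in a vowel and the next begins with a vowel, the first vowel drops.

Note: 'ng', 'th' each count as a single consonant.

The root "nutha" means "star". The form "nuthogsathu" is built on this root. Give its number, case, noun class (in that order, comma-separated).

Segment: nutha-og-seth-i.
number: -og/go → singular.
case: -seth → instrumental.
noun class: -i → class III.

singular, instrumental, class III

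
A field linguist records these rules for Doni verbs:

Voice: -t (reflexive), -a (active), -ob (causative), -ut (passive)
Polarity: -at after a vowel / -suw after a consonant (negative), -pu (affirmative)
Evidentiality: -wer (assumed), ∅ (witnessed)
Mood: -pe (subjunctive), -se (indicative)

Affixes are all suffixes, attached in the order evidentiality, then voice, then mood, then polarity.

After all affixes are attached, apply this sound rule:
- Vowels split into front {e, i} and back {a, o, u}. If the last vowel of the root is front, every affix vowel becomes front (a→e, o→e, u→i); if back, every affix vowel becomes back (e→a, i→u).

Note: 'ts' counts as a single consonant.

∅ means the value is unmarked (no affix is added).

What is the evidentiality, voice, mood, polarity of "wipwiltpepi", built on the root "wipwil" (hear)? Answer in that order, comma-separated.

Segment: wipwil-t-pe-pu.
evidentiality: ∅ → witnessed.
voice: -t → reflexive.
mood: -pe → subjunctive.
polarity: -pu → affirmative.

witnessed, reflexive, subjunctive, affirmative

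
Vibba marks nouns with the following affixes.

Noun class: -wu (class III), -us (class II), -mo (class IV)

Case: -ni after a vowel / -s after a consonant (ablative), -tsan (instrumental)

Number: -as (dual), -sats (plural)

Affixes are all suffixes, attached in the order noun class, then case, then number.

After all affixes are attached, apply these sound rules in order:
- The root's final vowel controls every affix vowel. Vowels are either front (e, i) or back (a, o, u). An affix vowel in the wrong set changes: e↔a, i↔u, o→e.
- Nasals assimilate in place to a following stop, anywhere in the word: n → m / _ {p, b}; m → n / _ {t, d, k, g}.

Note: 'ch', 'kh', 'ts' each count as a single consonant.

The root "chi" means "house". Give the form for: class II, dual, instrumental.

Attach noun class class II -us → chius.
Attach case instrumental -tsan → chiustsan.
Attach number dual -as → chiustsanas.
Apply vowel harmony: chiustsanas → chiistsenes.
Nasal assimilation: no change.

chiistsenes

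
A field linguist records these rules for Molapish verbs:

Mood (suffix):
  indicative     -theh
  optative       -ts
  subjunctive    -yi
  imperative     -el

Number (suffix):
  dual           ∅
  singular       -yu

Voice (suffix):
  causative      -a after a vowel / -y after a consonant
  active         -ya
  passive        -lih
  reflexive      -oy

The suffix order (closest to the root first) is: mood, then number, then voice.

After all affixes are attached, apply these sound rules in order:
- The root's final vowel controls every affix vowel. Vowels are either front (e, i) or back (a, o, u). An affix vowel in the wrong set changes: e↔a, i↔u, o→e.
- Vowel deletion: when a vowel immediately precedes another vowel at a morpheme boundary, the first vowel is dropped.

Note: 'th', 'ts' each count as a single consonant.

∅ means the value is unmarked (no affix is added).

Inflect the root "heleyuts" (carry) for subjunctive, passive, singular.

heleyutsyuyuluh

Attach mood subjunctive -yi → heleyutsyi.
Attach number singular -yu → heleyutsyiyu.
Attach voice passive -lih → heleyutsyiyulih.
Apply vowel harmony: heleyutsyiyulih → heleyutsyuyuluh.
Vowel deletion: no change.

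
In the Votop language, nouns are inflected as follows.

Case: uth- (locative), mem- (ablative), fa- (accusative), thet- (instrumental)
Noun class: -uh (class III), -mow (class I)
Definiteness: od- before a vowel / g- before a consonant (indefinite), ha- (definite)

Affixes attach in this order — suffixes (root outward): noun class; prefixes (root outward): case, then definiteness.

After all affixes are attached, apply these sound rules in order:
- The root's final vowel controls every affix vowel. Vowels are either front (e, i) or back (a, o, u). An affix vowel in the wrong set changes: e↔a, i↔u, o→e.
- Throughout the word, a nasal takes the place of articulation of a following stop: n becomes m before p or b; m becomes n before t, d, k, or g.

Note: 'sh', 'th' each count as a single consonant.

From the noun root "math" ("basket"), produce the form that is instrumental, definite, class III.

hathatmathuh

Attach case instrumental thet- → thetmath.
Attach noun class class III -uh → thetmathuh.
Attach definiteness definite ha- → hathetmathuh.
Apply vowel harmony: hathetmathuh → hathatmathuh.
Nasal assimilation: no change.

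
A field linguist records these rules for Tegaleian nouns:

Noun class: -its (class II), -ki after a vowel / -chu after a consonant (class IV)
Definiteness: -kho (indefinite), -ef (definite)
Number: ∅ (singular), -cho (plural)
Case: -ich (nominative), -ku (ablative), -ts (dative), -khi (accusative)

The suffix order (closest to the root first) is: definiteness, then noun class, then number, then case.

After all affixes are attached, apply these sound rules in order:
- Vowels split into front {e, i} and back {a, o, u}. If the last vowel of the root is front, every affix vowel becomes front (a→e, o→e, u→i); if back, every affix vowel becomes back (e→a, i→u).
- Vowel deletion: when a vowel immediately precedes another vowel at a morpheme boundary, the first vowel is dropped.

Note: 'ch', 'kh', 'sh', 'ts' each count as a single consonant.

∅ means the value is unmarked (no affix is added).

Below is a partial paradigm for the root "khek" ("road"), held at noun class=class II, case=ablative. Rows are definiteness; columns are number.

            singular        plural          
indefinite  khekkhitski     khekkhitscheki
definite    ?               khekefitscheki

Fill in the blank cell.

khekefitski

Attach definiteness definite -ef → khekef.
Attach noun class class II -its → khekefits.
number = singular: zero marking, form stays khekefits.
Attach case ablative -ku → khekefitsku.
Apply vowel harmony: khekefitsku → khekefitski.
Vowel deletion: no change.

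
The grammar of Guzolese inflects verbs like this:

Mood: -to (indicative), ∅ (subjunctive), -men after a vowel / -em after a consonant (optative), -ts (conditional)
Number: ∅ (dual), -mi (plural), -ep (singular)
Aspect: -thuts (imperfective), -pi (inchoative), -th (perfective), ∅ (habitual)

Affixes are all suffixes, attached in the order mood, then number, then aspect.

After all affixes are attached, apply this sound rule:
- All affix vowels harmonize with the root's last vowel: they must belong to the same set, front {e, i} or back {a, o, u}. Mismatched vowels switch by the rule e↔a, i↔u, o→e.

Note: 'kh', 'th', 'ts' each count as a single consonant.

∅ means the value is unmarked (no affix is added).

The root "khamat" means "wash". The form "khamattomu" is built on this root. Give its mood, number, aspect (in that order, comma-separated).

Segment: khamat-to-mi.
mood: -to → indicative.
number: -mi → plural.
aspect: ∅ → habitual.

indicative, plural, habitual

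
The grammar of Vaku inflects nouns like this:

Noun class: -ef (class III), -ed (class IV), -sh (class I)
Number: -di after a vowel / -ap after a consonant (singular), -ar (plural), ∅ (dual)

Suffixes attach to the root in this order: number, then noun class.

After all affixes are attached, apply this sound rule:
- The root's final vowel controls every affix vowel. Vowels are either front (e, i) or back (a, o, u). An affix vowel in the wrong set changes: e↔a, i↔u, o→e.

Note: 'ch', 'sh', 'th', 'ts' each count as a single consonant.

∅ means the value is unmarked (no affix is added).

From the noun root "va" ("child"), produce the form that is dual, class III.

vaaf

number = dual: zero marking, form stays va.
Attach noun class class III -ef → vaef.
Apply vowel harmony: vaef → vaaf.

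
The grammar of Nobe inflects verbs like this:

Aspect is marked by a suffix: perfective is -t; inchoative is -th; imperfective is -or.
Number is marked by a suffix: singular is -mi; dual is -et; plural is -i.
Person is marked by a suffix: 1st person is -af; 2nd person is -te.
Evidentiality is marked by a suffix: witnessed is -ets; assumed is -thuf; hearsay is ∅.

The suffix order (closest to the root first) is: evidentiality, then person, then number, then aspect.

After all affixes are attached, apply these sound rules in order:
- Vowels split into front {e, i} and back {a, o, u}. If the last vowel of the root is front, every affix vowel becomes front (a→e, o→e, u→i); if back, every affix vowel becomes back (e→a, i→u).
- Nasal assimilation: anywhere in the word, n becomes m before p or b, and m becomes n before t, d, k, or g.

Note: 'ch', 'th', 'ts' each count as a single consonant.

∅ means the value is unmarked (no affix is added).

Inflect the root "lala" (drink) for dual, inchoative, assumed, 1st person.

lalathufafatth

Attach evidentiality assumed -thuf → lalathuf.
Attach person 1st person -af → lalathufaf.
Attach number dual -et → lalathufafet.
Attach aspect inchoative -th → lalathufafetth.
Apply vowel harmony: lalathufafetth → lalathufafatth.
Nasal assimilation: no change.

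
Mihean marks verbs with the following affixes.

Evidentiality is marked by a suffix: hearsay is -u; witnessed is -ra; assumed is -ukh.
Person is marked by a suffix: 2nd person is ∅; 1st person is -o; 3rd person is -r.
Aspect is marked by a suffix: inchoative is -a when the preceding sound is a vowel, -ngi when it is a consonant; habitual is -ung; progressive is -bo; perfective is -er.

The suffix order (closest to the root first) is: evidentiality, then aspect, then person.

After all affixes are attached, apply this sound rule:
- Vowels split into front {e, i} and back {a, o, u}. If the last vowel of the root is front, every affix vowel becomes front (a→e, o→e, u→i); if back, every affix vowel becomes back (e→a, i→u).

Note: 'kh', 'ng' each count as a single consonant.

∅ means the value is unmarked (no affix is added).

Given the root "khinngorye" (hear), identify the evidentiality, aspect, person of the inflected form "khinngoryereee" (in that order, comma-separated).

witnessed, inchoative, 1st person

Segment: khinngorye-ra-a-o.
evidentiality: -ra → witnessed.
aspect: -a/ngi → inchoative.
person: -o → 1st person.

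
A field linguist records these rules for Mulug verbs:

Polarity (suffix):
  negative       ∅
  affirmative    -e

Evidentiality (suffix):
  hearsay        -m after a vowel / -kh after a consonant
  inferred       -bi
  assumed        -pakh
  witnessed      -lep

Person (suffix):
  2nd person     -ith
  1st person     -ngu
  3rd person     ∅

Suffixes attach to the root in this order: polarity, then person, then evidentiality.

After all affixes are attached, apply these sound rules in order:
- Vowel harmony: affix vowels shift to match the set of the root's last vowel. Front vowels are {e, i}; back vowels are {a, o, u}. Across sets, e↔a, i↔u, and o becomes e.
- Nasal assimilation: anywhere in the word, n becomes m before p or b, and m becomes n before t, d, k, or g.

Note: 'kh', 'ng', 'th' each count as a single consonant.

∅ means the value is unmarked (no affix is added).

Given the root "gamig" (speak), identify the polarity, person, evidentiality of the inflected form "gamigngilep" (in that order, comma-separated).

Segment: gamig-ngu-lep.
polarity: ∅ → negative.
person: -ngu → 1st person.
evidentiality: -lep → witnessed.

negative, 1st person, witnessed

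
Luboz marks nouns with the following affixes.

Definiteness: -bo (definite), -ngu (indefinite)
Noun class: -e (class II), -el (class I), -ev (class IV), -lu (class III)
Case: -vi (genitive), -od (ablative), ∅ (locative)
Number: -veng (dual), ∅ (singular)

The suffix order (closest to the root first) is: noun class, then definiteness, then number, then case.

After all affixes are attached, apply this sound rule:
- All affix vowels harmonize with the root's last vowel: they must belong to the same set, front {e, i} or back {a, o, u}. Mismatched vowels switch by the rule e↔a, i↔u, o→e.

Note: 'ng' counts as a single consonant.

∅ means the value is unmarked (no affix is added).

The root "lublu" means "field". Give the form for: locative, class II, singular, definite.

Attach noun class class II -e → lublue.
Attach definiteness definite -bo → lubluebo.
number = singular: zero marking, form stays lubluebo.
case = locative: zero marking, form stays lubluebo.
Apply vowel harmony: lubluebo → lubluabo.

lubluabo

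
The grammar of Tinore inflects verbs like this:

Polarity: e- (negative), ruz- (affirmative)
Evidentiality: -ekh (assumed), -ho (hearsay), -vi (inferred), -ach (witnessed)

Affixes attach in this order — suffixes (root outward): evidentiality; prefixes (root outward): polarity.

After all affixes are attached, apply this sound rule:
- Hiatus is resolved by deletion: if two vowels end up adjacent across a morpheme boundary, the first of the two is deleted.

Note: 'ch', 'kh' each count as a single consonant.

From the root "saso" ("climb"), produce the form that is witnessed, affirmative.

ruzsasach

Attach polarity affirmative ruz- → ruzsaso.
Attach evidentiality witnessed -ach → ruzsasoach.
Apply vowel deletion: ruzsasoach → ruzsasach.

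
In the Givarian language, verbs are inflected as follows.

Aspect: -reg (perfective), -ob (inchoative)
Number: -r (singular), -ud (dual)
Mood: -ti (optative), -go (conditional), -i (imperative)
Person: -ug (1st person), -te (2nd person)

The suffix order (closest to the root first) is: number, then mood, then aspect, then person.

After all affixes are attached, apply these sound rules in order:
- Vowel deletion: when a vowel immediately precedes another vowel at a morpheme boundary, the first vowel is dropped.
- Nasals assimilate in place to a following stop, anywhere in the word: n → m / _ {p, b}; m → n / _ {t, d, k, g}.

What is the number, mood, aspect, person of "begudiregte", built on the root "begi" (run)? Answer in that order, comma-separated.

Segment: begi-ud-i-reg-te.
number: -ud → dual.
mood: -i → imperative.
aspect: -reg → perfective.
person: -te → 2nd person.

dual, imperative, perfective, 2nd person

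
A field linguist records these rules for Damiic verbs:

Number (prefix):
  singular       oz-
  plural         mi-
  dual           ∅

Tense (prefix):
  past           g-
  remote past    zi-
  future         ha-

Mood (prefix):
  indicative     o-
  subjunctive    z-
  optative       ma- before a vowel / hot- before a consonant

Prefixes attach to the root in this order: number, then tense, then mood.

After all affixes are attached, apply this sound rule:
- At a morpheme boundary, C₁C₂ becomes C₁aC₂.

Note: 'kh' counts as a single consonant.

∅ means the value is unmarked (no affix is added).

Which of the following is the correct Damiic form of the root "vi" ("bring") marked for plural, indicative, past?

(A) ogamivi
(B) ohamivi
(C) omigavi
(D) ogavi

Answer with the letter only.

A

Attach number plural mi- → mivi.
Attach tense past g- → gmivi.
Attach mood indicative o- → ogmivi.
Apply epenthesis: ogmivi → ogamivi.
So the correct form is ogamivi, option (A).
(D) ogavi is wrong: it uses dual instead of plural for number.
(C) omigavi is wrong: it has the affixes in the wrong order.
(B) ohamivi is wrong: it uses future instead of past for tense.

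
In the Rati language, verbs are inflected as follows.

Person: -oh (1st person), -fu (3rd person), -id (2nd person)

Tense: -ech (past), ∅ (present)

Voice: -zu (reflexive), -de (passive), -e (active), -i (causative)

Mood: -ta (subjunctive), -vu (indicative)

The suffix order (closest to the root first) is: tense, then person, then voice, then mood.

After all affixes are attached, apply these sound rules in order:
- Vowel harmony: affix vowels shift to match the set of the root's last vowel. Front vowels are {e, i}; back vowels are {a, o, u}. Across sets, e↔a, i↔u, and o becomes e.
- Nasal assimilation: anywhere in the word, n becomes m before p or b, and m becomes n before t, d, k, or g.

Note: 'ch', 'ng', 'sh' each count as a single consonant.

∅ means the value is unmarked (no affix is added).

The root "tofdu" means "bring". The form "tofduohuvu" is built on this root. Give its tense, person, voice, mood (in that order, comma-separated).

Segment: tofdu-oh-i-vu.
tense: ∅ → present.
person: -oh → 1st person.
voice: -i → causative.
mood: -vu → indicative.

present, 1st person, causative, indicative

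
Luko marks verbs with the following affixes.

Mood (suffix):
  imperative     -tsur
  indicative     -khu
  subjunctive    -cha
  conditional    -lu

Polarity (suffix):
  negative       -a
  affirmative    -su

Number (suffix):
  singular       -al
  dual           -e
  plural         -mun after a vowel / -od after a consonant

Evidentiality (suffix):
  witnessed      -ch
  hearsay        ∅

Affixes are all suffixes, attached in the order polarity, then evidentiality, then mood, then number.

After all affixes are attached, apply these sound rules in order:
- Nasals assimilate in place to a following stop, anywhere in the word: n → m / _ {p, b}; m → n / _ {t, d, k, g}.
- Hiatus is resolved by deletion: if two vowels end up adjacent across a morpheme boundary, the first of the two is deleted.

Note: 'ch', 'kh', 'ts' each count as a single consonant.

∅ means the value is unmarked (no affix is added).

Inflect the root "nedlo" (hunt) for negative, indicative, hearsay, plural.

Attach polarity negative -a → nedloa.
evidentiality = hearsay: zero marking, form stays nedloa.
Attach mood indicative -khu → nedloakhu.
Attach number plural -mun (after vowel 'u') → nedloakhumun.
Nasal assimilation: no change.
Apply vowel deletion: nedloakhumun → nedlakhumun.

nedlakhumun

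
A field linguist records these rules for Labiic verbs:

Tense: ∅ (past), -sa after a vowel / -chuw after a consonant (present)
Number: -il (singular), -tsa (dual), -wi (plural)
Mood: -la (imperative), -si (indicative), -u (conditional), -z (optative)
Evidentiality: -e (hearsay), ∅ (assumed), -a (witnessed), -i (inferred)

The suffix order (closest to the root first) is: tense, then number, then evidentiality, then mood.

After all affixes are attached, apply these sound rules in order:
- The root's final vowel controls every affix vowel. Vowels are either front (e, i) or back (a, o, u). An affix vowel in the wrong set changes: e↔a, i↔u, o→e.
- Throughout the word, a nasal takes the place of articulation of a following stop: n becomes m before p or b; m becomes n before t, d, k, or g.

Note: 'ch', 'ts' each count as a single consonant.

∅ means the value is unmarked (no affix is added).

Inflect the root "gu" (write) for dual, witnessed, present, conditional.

gusatsaau

Attach tense present -sa (after vowel 'u') → gusa.
Attach number dual -tsa → gusatsa.
Attach evidentiality witnessed -a → gusatsaa.
Attach mood conditional -u → gusatsaau.
Vowel harmony: no change.
Nasal assimilation: no change.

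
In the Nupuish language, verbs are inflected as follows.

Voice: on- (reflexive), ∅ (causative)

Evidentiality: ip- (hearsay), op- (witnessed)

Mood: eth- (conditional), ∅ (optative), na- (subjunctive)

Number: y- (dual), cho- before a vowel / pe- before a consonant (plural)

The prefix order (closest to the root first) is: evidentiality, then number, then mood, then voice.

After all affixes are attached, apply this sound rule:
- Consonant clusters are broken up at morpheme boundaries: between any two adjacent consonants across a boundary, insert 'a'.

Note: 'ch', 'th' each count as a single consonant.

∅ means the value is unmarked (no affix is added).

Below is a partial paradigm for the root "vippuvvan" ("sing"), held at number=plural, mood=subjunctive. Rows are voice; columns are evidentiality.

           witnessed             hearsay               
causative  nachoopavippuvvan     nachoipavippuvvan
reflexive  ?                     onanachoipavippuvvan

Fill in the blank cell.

Attach evidentiality witnessed op- → opvippuvvan.
Attach number plural cho- (before vowel 'o') → choopvippuvvan.
Attach mood subjunctive na- → nachoopvippuvvan.
Attach voice reflexive on- → onnachoopvippuvvan.
Apply epenthesis: onnachoopvippuvvan → onanachoopavippuvvan.

onanachoopavippuvvan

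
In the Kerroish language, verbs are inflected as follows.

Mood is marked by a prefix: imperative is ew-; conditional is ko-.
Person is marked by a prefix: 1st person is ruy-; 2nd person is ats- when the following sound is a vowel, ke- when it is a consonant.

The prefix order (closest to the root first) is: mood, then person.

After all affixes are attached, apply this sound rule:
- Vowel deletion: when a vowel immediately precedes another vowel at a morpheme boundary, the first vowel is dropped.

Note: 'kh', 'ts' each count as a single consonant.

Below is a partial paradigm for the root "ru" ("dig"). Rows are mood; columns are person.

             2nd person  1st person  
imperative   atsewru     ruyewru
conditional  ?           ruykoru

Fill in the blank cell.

Attach mood conditional ko- → koru.
Attach person 2nd person ke- (before consonant 'k') → kekoru.
Vowel deletion: no change.

kekoru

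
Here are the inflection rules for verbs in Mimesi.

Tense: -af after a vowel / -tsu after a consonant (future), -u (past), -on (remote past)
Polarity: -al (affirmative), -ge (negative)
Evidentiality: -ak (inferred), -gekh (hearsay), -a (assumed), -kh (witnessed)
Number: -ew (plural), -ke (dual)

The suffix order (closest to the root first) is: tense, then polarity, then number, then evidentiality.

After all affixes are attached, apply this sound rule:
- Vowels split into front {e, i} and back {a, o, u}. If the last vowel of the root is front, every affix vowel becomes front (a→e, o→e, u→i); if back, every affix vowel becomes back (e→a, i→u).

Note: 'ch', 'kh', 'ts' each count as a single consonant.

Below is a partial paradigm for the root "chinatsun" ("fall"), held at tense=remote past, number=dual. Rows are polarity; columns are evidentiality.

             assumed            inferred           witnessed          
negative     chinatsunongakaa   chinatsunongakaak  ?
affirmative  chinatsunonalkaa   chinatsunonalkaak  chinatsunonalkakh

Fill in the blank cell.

Attach tense remote past -on → chinatsunon.
Attach polarity negative -ge → chinatsunonge.
Attach number dual -ke → chinatsunongeke.
Attach evidentiality witnessed -kh → chinatsunongekekh.
Apply vowel harmony: chinatsunongekekh → chinatsunongakakh.

chinatsunongakakh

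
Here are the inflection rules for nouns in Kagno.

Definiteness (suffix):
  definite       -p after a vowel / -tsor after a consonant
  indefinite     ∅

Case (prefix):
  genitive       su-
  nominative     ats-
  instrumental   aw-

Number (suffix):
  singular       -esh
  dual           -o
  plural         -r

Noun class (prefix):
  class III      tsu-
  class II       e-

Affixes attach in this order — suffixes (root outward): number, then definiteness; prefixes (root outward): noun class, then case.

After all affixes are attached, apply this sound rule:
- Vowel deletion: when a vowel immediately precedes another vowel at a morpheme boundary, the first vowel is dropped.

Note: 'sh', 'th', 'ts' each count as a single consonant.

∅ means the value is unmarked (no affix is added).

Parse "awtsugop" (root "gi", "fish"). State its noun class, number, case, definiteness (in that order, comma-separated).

Segment: aw-tsu-gi-o-p.
noun class: tsu- → class III.
number: -o → dual.
case: aw- → instrumental.
definiteness: -p/tsor → definite.

class III, dual, instrumental, definite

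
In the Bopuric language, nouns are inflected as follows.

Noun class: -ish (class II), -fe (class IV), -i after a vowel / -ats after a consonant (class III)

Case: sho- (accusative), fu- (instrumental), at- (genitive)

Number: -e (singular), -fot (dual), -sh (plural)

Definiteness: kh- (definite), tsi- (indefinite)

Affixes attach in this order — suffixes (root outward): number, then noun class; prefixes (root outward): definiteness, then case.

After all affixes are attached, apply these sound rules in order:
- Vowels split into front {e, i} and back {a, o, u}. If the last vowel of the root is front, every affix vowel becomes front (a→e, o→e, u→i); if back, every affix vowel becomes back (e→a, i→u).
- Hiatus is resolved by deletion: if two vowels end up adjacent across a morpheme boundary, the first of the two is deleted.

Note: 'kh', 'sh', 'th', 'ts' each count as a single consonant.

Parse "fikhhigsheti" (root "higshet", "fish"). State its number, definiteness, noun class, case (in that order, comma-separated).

Segment: fu-kh-higshet-e-i.
number: -e → singular.
definiteness: kh- → definite.
noun class: -i/ats → class III.
case: fu- → instrumental.

singular, definite, class III, instrumental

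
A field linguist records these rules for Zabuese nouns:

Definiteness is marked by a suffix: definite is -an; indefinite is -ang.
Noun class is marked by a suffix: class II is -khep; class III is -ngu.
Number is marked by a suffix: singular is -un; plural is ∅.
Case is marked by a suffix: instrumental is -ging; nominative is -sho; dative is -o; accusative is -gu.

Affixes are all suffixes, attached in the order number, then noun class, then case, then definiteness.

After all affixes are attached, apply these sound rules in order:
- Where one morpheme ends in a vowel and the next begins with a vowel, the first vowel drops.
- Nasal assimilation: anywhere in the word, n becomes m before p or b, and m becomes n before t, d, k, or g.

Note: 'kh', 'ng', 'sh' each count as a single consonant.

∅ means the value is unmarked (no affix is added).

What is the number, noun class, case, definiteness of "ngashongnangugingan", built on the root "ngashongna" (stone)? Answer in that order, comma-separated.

Segment: ngashongna-ngu-ging-an.
number: ∅ → plural.
noun class: -ngu → class III.
case: -ging → instrumental.
definiteness: -an → definite.

plural, class III, instrumental, definite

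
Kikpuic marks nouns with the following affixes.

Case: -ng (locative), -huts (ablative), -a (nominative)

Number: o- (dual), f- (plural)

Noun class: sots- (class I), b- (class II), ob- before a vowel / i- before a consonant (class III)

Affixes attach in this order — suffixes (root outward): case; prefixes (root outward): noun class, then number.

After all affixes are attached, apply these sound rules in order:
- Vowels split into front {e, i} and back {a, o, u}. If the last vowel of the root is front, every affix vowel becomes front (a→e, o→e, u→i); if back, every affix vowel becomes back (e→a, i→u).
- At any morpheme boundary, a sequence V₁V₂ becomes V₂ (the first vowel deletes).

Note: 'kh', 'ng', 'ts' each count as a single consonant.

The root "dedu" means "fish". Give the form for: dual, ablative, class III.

udeduhuts

Attach case ablative -huts → deduhuts.
Attach noun class class III i- (before consonant 'd') → ideduhuts.
Attach number dual o- → oideduhuts.
Apply vowel harmony: oideduhuts → oudeduhuts.
Apply vowel deletion: oudeduhuts → udeduhuts.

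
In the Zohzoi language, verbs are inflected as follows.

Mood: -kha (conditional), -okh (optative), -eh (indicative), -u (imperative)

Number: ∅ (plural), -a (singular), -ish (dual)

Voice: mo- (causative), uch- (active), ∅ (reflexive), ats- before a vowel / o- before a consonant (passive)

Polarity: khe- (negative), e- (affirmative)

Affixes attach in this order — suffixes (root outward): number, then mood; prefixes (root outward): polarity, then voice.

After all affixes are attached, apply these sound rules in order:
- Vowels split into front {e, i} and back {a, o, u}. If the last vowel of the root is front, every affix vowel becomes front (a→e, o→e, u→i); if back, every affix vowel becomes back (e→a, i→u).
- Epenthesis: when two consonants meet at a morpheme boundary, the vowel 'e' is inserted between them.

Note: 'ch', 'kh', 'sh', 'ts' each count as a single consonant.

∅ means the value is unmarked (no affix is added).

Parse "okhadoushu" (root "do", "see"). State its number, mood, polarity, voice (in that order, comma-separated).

dual, imperative, negative, passive

Segment: o-khe-do-ish-u.
number: -ish → dual.
mood: -u → imperative.
polarity: khe- → negative.
voice: ats/o- → passive.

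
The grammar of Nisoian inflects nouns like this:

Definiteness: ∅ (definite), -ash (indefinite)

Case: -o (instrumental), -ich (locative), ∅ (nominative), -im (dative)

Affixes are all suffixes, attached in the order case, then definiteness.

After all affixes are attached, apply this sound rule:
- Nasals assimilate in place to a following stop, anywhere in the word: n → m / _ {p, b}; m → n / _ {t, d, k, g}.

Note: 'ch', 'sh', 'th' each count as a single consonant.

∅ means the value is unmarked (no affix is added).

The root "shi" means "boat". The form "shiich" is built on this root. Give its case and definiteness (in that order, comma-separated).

locative, definite

Segment: shi-ich.
case: -ich → locative.
definiteness: ∅ → definite.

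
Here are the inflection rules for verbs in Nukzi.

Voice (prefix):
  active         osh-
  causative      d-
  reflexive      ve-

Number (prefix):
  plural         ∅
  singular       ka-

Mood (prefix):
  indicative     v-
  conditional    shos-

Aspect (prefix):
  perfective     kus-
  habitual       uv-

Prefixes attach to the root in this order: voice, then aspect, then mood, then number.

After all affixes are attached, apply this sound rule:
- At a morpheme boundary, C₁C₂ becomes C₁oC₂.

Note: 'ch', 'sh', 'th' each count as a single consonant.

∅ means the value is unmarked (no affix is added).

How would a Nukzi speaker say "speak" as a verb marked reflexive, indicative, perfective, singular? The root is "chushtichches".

Attach voice reflexive ve- → vechushtichches.
Attach aspect perfective kus- → kusvechushtichches.
Attach mood indicative v- → vkusvechushtichches.
Attach number singular ka- → kavkusvechushtichches.
Apply epenthesis: kavkusvechushtichches → kavokusovechushtichches.

kavokusovechushtichches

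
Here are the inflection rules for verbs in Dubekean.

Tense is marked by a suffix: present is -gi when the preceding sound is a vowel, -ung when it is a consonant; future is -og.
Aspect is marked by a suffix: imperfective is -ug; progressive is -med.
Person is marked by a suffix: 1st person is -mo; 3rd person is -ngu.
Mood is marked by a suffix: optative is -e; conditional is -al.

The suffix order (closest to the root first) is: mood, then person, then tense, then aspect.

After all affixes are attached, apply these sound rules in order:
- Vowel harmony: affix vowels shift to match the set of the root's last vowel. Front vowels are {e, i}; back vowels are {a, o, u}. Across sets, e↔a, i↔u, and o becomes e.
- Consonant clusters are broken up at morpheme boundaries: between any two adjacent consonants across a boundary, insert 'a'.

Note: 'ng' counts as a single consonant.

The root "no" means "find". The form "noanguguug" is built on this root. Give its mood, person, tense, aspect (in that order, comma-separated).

Segment: no-e-ngu-gi-ug.
mood: -e → optative.
person: -ngu → 3rd person.
tense: -gi/ung → present.
aspect: -ug → imperfective.

optative, 3rd person, present, imperfective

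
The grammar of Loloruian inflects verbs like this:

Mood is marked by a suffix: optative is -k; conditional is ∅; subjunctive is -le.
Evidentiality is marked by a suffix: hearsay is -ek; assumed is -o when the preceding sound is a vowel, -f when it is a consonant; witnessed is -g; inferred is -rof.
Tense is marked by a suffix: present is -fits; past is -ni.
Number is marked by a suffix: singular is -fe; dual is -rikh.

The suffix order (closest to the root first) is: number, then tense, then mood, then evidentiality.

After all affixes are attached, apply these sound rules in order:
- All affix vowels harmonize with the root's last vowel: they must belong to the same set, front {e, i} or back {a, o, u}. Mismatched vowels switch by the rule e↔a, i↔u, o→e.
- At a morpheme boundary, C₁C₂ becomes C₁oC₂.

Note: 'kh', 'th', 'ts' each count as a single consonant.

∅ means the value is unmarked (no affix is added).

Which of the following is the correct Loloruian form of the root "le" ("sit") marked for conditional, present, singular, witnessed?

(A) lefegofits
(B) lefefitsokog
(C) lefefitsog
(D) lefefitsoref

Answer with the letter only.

Attach number singular -fe → lefe.
Attach tense present -fits → lefefits.
mood = conditional: zero marking, form stays lefefits.
Attach evidentiality witnessed -g → lefefitsg.
Vowel harmony: no change.
Apply epenthesis: lefefitsg → lefefitsog.
So the correct form is lefefitsog, option (C).
(D) lefefitsoref is wrong: it uses inferred instead of witnessed for evidentiality.
(B) lefefitsokog is wrong: it uses optative instead of conditional for mood.
(A) lefegofits is wrong: it has the affixes in the wrong order.

C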